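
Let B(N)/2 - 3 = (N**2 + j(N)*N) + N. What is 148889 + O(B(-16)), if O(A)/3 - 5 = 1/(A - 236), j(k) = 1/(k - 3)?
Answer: 237352995/1594 ≈ 1.4890e+5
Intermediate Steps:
j(k) = 1/(-3 + k)
B(N) = 6 + 2*N + 2*N**2 + 2*N/(-3 + N) (B(N) = 6 + 2*((N**2 + N/(-3 + N)) + N) = 6 + 2*(N + N**2 + N/(-3 + N)) = 6 + (2*N + 2*N**2 + 2*N/(-3 + N)) = 6 + 2*N + 2*N**2 + 2*N/(-3 + N))
O(A) = 15 + 3/(-236 + A) (O(A) = 15 + 3/(A - 236) = 15 + 3/(-236 + A))
148889 + O(B(-16)) = 148889 + 3*(-1179 + 5*(2*(-16 + (-3 - 16)*(3 - 16 + (-16)**2))/(-3 - 16)))/(-236 + 2*(-16 + (-3 - 16)*(3 - 16 + (-16)**2))/(-3 - 16)) = 148889 + 3*(-1179 + 5*(2*(-16 - 19*(3 - 16 + 256))/(-19)))/(-236 + 2*(-16 - 19*(3 - 16 + 256))/(-19)) = 148889 + 3*(-1179 + 5*(2*(-1/19)*(-16 - 19*243)))/(-236 + 2*(-1/19)*(-16 - 19*243)) = 148889 + 3*(-1179 + 5*(2*(-1/19)*(-16 - 4617)))/(-236 + 2*(-1/19)*(-16 - 4617)) = 148889 + 3*(-1179 + 5*(2*(-1/19)*(-4633)))/(-236 + 2*(-1/19)*(-4633)) = 148889 + 3*(-1179 + 5*(9266/19))/(-236 + 9266/19) = 148889 + 3*(-1179 + 46330/19)/(4782/19) = 148889 + 3*(19/4782)*(23929/19) = 148889 + 23929/1594 = 237352995/1594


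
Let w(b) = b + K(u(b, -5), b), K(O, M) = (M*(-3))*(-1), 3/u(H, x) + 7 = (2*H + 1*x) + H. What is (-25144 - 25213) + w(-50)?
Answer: -50557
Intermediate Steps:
u(H, x) = 3/(-7 + x + 3*H) (u(H, x) = 3/(-7 + ((2*H + 1*x) + H)) = 3/(-7 + ((2*H + x) + H)) = 3/(-7 + ((x + 2*H) + H)) = 3/(-7 + (x + 3*H)) = 3/(-7 + x + 3*H))
K(O, M) = 3*M (K(O, M) = -3*M*(-1) = 3*M)
w(b) = 4*b (w(b) = b + 3*b = 4*b)
(-25144 - 25213) + w(-50) = (-25144 - 25213) + 4*(-50) = -50357 - 200 = -50557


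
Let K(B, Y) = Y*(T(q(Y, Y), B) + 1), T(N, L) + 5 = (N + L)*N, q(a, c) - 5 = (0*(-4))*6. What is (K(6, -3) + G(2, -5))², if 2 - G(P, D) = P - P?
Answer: 22801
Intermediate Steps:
q(a, c) = 5 (q(a, c) = 5 + (0*(-4))*6 = 5 + 0*6 = 5 + 0 = 5)
T(N, L) = -5 + N*(L + N) (T(N, L) = -5 + (N + L)*N = -5 + (L + N)*N = -5 + N*(L + N))
K(B, Y) = Y*(21 + 5*B) (K(B, Y) = Y*((-5 + 5² + B*5) + 1) = Y*((-5 + 25 + 5*B) + 1) = Y*((20 + 5*B) + 1) = Y*(21 + 5*B))
G(P, D) = 2 (G(P, D) = 2 - (P - P) = 2 - 1*0 = 2 + 0 = 2)
(K(6, -3) + G(2, -5))² = (-3*(21 + 5*6) + 2)² = (-3*(21 + 30) + 2)² = (-3*51 + 2)² = (-153 + 2)² = (-151)² = 22801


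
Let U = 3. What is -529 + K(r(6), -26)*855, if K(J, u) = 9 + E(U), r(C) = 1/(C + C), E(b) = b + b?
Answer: 12296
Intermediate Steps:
E(b) = 2*b
r(C) = 1/(2*C)
K(J, u) = 15 (K(J, u) = 9 + 2*3 = 9 + 6 = 15)
-529 + K(r(6), -26)*855 = -529 + 15*855 = -529 + 12825 = 12296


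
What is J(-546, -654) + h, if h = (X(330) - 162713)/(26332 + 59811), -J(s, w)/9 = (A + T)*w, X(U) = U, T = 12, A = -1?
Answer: 5577252295/86143 ≈ 64744.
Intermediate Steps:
J(s, w) = -99*w (J(s, w) = -9*(-1 + 12)*w = -99*w)
h = -162383/86143 (h = (330 - 162713)/(26332 + 59811) = -162383/86143 ≈ -1.8850)
J(-546, -654) + h = -99*(-654) - 162383/86143 = 64746 - 162383/86143 = 5577252295/86143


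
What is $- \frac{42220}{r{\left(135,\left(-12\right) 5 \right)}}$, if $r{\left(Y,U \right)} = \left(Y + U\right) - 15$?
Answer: $- \frac{2111}{3} \approx -703.67$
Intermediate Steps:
$r{\left(Y,U \right)} = -15 + U + Y$ ($r{\left(Y,U \right)} = \left(U + Y\right) - 15 = -15 + U + Y$)
$- \frac{42220}{r{\left(135,\left(-12\right) 5 \right)}} = - \frac{42220}{-15 - 60 + 135} = - \frac{42220}{60} = \left(-42220\right) \frac{1}{60} = - \frac{2111}{3}$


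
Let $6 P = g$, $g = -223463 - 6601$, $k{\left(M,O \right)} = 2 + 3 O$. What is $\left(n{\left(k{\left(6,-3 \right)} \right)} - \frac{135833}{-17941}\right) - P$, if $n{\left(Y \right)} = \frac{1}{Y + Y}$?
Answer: $\frac{1376128511}{35882} \approx 38352.0$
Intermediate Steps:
$n{\left(Y \right)} = \frac{1}{2 Y}$
$g = -230064$
$P = -38344$ ($P = \frac{1}{6} \left(-230064\right) = -38344$)
$\left(n{\left(k{\left(6,-3 \right)} \right)} - \frac{135833}{-17941}\right) - P = \left(\frac{1}{2 \left(2 + 3 \left(-3\right)\right)} - \frac{135833}{-17941}\right) - -38344 = \left(\frac{1}{2 \left(2 - 9\right)} - - \frac{135833}{17941}\right) + 38344 = \left(\frac{1}{2 \left(-7\right)} + \frac{135833}{17941}\right) + 38344 = \left(\frac{1}{2} \left(- \frac{1}{7}\right) + \frac{135833}{17941}\right) + 38344 = \left(- \frac{1}{14} + \frac{135833}{17941}\right) + 38344 = \frac{269103}{35882} + 38344 = \frac{1376128511}{35882}$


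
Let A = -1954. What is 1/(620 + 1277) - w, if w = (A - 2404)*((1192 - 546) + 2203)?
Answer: 23553041975/1897 ≈ 1.2416e+7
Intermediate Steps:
w = -12415942 (w = (-1954 - 2404)*((1192 - 546) + 2203) = -4358*(646 + 2203) = -4358*2849 = -12415942)
1/(620 + 1277) - w = 1/(620 + 1277) - 1*(-12415942) = 1/1897 + 12415942 = 23553041975/1897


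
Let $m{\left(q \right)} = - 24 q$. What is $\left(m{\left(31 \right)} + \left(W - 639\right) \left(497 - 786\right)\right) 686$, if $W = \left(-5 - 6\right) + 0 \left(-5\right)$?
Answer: $128354716$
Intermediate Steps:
$W = -11$ ($W = -11 + 0 = -11$)
$\left(m{\left(31 \right)} + \left(W - 639\right) \left(497 - 786\right)\right) 686 = \left(\left(-24\right) 31 + \left(-11 - 639\right) \left(497 - 786\right)\right) 686 = \left(-744 - -187850\right) 686 = \left(-744 + 187850\right) 686 = 187106 \cdot 686 = 128354716$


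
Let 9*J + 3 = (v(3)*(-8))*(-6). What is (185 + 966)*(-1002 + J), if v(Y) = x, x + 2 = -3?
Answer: -1184379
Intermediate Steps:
x = -5 (x = -2 - 3 = -5)
v(Y) = -5
J = -27 (J = -⅓ + (-5*(-8)*(-6))/9 = -⅓ + (40*(-6))/9 = -⅓ + (⅑)*(-240) = -⅓ - 80/3 = -27)
(185 + 966)*(-1002 + J) = (185 + 966)*(-1002 - 27) = 1151*(-1029) = -1184379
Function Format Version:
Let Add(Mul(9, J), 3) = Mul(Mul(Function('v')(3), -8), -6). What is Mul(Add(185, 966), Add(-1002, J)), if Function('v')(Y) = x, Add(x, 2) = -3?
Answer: -1184379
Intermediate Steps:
x = -5 (x = Add(-2, -3) = -5)
Function('v')(Y) = -5
J = -27 (J = Add(Rational(-1, 3), Mul(Rational(1, 9), Mul(Mul(-5, -8), -6))) = Add(Rational(-1, 3), Mul(Rational(1, 9), Mul(40, -6))) = Add(Rational(-1, 3), Mul(Rational(1, 9), -240)) = Add(Rational(-1, 3), Rational(-80, 3)) = -27)
Mul(Add(185, 966), Add(-1002, J)) = Mul(Add(185, 966), Add(-1002, -27)) = Mul(1151, -1029) = -1184379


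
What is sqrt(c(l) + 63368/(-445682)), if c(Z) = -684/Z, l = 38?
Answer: I*sqrt(900906497302)/222841 ≈ 4.2594*I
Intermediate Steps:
sqrt(c(l) + 63368/(-445682)) = sqrt(-684/38 + 63368/(-445682)) = sqrt(-684*1/38 + 63368*(-1/445682)) = sqrt(-18 - 31684/222841) = sqrt(-4042822/222841) = I*sqrt(900906497302)/222841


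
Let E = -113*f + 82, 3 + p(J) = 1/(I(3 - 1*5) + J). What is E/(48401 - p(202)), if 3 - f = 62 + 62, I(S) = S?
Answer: 917000/3226933 ≈ 0.28417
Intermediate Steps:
p(J) = -3 + 1/(-2 + J) (p(J) = -3 + 1/((3 - 1*5) + J) = -3 + 1/((3 - 5) + J) = -3 + 1/(-2 + J))
f = -121 (f = 3 - (62 + 62) = 3 - 1*124 = 3 - 124 = -121)
E = 13755 (E = -113*(-121) + 82 = 13673 + 82 = 13755)
E/(48401 - p(202)) = 13755/(48401 - (7 - 3*202)/(-2 + 202)) = 13755/(48401 - (7 - 606)/200) = 13755/(48401 - (-599)/200) = 13755/(48401 - 1*(-599/200)) = 13755/(48401 + 599/200) = 13755/(9680799/200) = 13755*(200/9680799) = 917000/3226933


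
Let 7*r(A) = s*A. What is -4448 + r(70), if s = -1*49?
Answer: -4938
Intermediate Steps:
s = -49
r(A) = -7*A (r(A) = (-49*A)/7 = -7*A)
-4448 + r(70) = -4448 - 7*70 = -4448 - 490 = -4938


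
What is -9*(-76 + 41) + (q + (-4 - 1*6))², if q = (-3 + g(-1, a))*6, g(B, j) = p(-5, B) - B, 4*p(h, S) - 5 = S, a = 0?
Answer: 571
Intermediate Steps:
p(h, S) = 5/4 + S/4
g(B, j) = 5/4 - 3*B/4 (g(B, j) = (5/4 + B/4) - B = 5/4 - 3*B/4)
q = -6 (q = (-3 + (5/4 - ¾*(-1)))*6 = (-3 + (5/4 + ¾))*6 = (-3 + 2)*6 = -1*6 = -6)
-9*(-76 + 41) + (q + (-4 - 1*6))² = -9*(-76 + 41) + (-6 + (-4 - 1*6))² = -9*(-35) + (-6 + (-4 - 6))² = 315 + (-6 - 10)² = 315 + (-16)² = 315 + 256 = 571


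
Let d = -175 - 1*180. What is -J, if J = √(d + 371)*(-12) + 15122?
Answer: -15074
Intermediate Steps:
d = -355 (d = -175 - 180 = -355)
J = 15074 (J = √(-355 + 371)*(-12) + 15122 = √16*(-12) + 15122 = 4*(-12) + 15122 = -48 + 15122 = 15074)
-J = -1*15074 = -15074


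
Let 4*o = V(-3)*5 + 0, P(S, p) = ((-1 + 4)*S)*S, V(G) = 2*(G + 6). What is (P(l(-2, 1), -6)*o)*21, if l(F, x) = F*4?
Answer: 30240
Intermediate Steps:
V(G) = 12 + 2*G (V(G) = 2*(6 + G) = 12 + 2*G)
l(F, x) = 4*F
P(S, p) = 3*S² (P(S, p) = (3*S)*S = 3*S²)
o = 15/2 (o = ((12 + 2*(-3))*5 + 0)/4 = ((12 - 6)*5 + 0)/4 = (6*5 + 0)/4 = (30 + 0)/4 = (¼)*30 = 15/2 ≈ 7.5000)
(P(l(-2, 1), -6)*o)*21 = ((3*(4*(-2))²)*(15/2))*21 = ((3*(-8)²)*(15/2))*21 = ((3*64)*(15/2))*21 = (192*(15/2))*21 = 1440*21 = 30240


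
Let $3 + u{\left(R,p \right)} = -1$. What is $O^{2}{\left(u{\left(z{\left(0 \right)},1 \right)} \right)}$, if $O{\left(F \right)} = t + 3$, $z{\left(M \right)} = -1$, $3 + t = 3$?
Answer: $9$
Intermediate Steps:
$t = 0$ ($t = -3 + 3 = 0$)
$u{\left(R,p \right)} = -4$ ($u{\left(R,p \right)} = -3 - 1 = -4$)
$O{\left(F \right)} = 3$ ($O{\left(F \right)} = 0 + 3 = 3$)
$O^{2}{\left(u{\left(z{\left(0 \right)},1 \right)} \right)} = 3^{2} = 9$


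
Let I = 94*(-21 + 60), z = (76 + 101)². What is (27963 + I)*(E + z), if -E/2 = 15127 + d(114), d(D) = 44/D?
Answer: 645558433/19 ≈ 3.3977e+7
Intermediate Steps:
E = -1724522/57 (E = -2*(15127 + 44/114) = -2*(15127 + 44*(1/114)) = -2*(15127 + 22/57) = -2*862261/57 = -1724522/57 ≈ -30255.)
z = 31329 (z = 177² = 31329)
I = 3666 (I = 94*39 = 3666)
(27963 + I)*(E + z) = (27963 + 3666)*(-1724522/57 + 31329) = 31629*(61231/57) = 645558433/19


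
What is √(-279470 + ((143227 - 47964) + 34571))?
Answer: 2*I*√37409 ≈ 386.83*I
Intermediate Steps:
√(-279470 + ((143227 - 47964) + 34571)) = √(-279470 + (95263 + 34571)) = √(-279470 + 129834) = √(-149636) = 2*I*√37409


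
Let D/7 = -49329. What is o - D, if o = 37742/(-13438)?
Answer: 2320071986/6719 ≈ 3.4530e+5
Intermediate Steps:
D = -345303 (D = 7*(-49329) = -345303)
o = -18871/6719 (o = 37742*(-1/13438) = -18871/6719 ≈ -2.8086)
o - D = -18871/6719 - 1*(-345303) = -18871/6719 + 345303 = 2320071986/6719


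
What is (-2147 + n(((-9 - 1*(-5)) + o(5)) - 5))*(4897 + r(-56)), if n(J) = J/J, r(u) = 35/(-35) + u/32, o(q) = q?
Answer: -21006121/2 ≈ -1.0503e+7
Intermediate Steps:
r(u) = -1 + u/32 (r(u) = 35*(-1/35) + u*(1/32) = -1 + u/32)
n(J) = 1
(-2147 + n(((-9 - 1*(-5)) + o(5)) - 5))*(4897 + r(-56)) = (-2147 + 1)*(4897 + (-1 + (1/32)*(-56))) = -2146*(4897 + (-1 - 7/4)) = -2146*(4897 - 11/4) = -2146*19577/4 = -21006121/2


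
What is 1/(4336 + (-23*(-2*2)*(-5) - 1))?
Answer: 1/3875 ≈ 0.00025806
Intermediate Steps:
1/(4336 + (-23*(-2*2)*(-5) - 1)) = 1/(4336 + (-(-92)*(-5) - 1)) = 1/(4336 + (-23*20 - 1)) = 1/(4336 + (-460 - 1)) = 1/(4336 - 461) = 1/3875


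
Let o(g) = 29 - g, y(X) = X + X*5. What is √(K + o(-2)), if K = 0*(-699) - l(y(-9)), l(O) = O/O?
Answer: √30 ≈ 5.4772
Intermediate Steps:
y(X) = 6*X (y(X) = X + 5*X = 6*X)
l(O) = 1
K = -1 (K = 0*(-699) - 1*1 = 0 - 1 = -1)
√(K + o(-2)) = √(-1 + (29 - 1*(-2))) = √(-1 + (29 + 2)) = √(-1 + 31) = √30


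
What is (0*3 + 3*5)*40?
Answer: 600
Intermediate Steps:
(0*3 + 3*5)*40 = (0 + 15)*40 = 15*40 = 600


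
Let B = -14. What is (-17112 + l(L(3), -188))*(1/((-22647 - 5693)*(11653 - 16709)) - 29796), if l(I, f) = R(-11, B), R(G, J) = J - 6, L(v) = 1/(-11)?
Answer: 18285757297562437/35821760 ≈ 5.1047e+8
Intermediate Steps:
L(v) = -1/11
R(G, J) = -6 + J
l(I, f) = -20 (l(I, f) = -6 - 14 = -20)
(-17112 + l(L(3), -188))*(1/((-22647 - 5693)*(11653 - 16709)) - 29796) = (-17112 - 20)*(1/((-22647 - 5693)*(11653 - 16709)) - 29796) = -17132*(1/(-28340*(-5056)) - 29796) = -17132*(1/143287040 - 29796) = -17132*(-4269380643839/143287040) = 18285757297562437/35821760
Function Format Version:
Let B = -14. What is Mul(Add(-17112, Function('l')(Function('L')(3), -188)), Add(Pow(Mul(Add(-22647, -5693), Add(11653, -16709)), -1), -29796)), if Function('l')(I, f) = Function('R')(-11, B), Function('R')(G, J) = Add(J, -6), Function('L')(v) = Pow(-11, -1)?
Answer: Rational(18285757297562437, 35821760) ≈ 5.1047e+8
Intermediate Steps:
Function('L')(v) = Rational(-1, 11)
Function('R')(G, J) = Add(-6, J)
Function('l')(I, f) = -20 (Function('l')(I, f) = Add(-6, -14) = -20)
Mul(Add(-17112, Function('l')(Function('L')(3), -188)), Add(Pow(Mul(Add(-22647, -5693), Add(11653, -16709)), -1), -29796)) = Mul(Add(-17112, -20), Add(Pow(Mul(Add(-22647, -5693), Add(11653, -16709)), -1), -29796)) = Mul(-17132, Add(Pow(Mul(-28340, -5056), -1), -29796)) = Mul(-17132, Add(Pow(143287040, -1), -29796)) = Mul(-17132, Add(Rational(1, 143287040), -29796)) = Mul(-17132, Rational(-4269380643839, 143287040)) = Rational(18285757297562437, 35821760)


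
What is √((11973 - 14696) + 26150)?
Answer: 3*√2603 ≈ 153.06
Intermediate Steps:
√((11973 - 14696) + 26150) = √(-2723 + 26150) = √23427 = 3*√2603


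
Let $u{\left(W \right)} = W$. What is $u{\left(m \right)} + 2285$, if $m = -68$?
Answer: $2217$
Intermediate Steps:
$u{\left(m \right)} + 2285 = -68 + 2285 = 2217$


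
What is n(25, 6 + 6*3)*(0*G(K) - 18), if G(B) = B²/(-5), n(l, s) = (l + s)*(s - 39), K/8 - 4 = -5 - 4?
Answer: 13230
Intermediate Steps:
K = -40 (K = 32 + 8*(-5 - 4) = 32 + 8*(-9) = 32 - 72 = -40)
n(l, s) = (-39 + s)*(l + s) (n(l, s) = (l + s)*(-39 + s) = (-39 + s)*(l + s))
G(B) = -B²/5 (G(B) = B²*(-⅕) = -B²/5)
n(25, 6 + 6*3)*(0*G(K) - 18) = ((6 + 6*3)² - 39*25 - 39*(6 + 6*3) + 25*(6 + 6*3))*(0*(-⅕*(-40)²) - 18) = ((6 + 18)² - 975 - 39*(6 + 18) + 25*(6 + 18))*(0*(-⅕*1600) - 18) = (24² - 975 - 39*24 + 25*24)*(0*(-320) - 18) = (576 - 975 - 936 + 600)*(0 - 18) = -735*(-18) = 13230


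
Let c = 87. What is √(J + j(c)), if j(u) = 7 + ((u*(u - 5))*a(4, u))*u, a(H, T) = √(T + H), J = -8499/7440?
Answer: √(2251685 + 238580935200*√91)/620 ≈ 2433.3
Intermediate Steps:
J = -2833/2480 (J = -8499*1/7440 = -2833/2480 ≈ -1.1423)
a(H, T) = √(H + T)
j(u) = 7 + u²*√(4 + u)*(-5 + u) (j(u) = 7 + ((u*(u - 5))*√(4 + u))*u = 7 + ((u*(-5 + u))*√(4 + u))*u = 7 + (u*√(4 + u)*(-5 + u))*u = 7 + u²*√(4 + u)*(-5 + u))
√(J + j(c)) = √(-2833/2480 + (7 + 87³*√(4 + 87) - 5*87²*√(4 + 87))) = √(-2833/2480 + (7 + 658503*√91 - 5*7569*√91)) = √(-2833/2480 + (7 + 658503*√91 - 37845*√91)) = √(-2833/2480 + (7 + 620658*√91)) = √(14527/2480 + 620658*√91)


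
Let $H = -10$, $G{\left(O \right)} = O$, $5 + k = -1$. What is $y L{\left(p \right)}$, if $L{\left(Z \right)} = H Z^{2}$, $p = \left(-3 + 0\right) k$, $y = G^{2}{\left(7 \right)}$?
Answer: $-158760$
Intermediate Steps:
$k = -6$ ($k = -5 - 1 = -6$)
$y = 49$ ($y = 7^{2} = 49$)
$p = 18$ ($p = \left(-3 + 0\right) \left(-6\right) = \left(-3\right) \left(-6\right) = 18$)
$L{\left(Z \right)} = - 10 Z^{2}$
$y L{\left(p \right)} = 49 \left(- 10 \cdot 18^{2}\right) = 49 \left(\left(-10\right) 324\right) = 49 \left(-3240\right) = -158760$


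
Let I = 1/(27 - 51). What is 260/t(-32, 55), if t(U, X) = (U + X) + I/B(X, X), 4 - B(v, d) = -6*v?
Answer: 2084160/184367 ≈ 11.304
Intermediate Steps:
B(v, d) = 4 + 6*v (B(v, d) = 4 - (-6)*v = 4 + 6*v)
I = -1/24 (I = 1/(-24) = -1/24 ≈ -0.041667)
t(U, X) = U + X - 1/(24*(4 + 6*X)) (t(U, X) = (U + X) - 1/(24*(4 + 6*X)) = U + X - 1/(24*(4 + 6*X)))
260/t(-32, 55) = 260/(-32 + 55 - 1/(24*(4 + 6*55))) = 260/(-32 + 55 - 1/(24*(4 + 330))) = 260/(-32 + 55 - 1/24/334) = 260/(-32 + 55 - 1/24*1/334) = 260/(-32 + 55 - 1/8016) = 260/(184367/8016) = 260*(8016/184367) = 2084160/184367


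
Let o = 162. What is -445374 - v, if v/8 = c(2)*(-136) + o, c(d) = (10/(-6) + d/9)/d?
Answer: -4027102/9 ≈ -4.4746e+5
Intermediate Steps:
c(d) = (-5/3 + d/9)/d (c(d) = (10*(-⅙) + d*(⅑))/d = (-5/3 + d/9)/d)
v = 18736/9 (v = 8*(((⅑)*(-15 + 2)/2)*(-136) + 162) = 8*(((⅑)*(½)*(-13))*(-136) + 162) = 8*(-13/18*(-136) + 162) = 8*(884/9 + 162) = 8*(2342/9) = 18736/9 ≈ 2081.8)
-445374 - v = -445374 - 1*18736/9 = -445374 - 18736/9 = -4027102/9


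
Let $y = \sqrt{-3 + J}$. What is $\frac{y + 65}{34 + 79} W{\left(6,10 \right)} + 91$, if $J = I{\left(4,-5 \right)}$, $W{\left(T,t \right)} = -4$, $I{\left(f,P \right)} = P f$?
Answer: $\frac{10023}{113} - \frac{4 i \sqrt{23}}{113} \approx 88.699 - 0.16976 i$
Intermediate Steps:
$J = -20$ ($J = \left(-5\right) 4 = -20$)
$y = i \sqrt{23}$ ($y = \sqrt{-3 - 20} = \sqrt{-23} = i \sqrt{23} \approx 4.7958 i$)
$\frac{y + 65}{34 + 79} W{\left(6,10 \right)} + 91 = \frac{i \sqrt{23} + 65}{34 + 79} \left(-4\right) + 91 = \frac{65 + i \sqrt{23}}{113} \left(-4\right) + 91 = \left(65 + i \sqrt{23}\right) \frac{1}{113} \left(-4\right) + 91 = \left(\frac{65}{113} + \frac{i \sqrt{23}}{113}\right) \left(-4\right) + 91 = \left(- \frac{260}{113} - \frac{4 i \sqrt{23}}{113}\right) + 91 = \frac{10023}{113} - \frac{4 i \sqrt{23}}{113}$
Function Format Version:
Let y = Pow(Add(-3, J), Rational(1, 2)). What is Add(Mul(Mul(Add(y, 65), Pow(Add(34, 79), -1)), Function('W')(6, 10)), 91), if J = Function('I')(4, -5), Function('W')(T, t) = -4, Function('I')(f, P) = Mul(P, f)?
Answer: Add(Rational(10023, 113), Mul(Rational(-4, 113), I, Pow(23, Rational(1, 2)))) ≈ Add(88.699, Mul(-0.16976, I))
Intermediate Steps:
J = -20 (J = Mul(-5, 4) = -20)
y = Mul(I, Pow(23, Rational(1, 2))) (y = Pow(Add(-3, -20), Rational(1, 2)) = Pow(-23, Rational(1, 2)) = Mul(I, Pow(23, Rational(1, 2))) ≈ Mul(4.7958, I))
Add(Mul(Mul(Add(y, 65), Pow(Add(34, 79), -1)), Function('W')(6, 10)), 91) = Add(Mul(Mul(Add(Mul(I, Pow(23, Rational(1, 2))), 65), Pow(Add(34, 79), -1)), -4), 91) = Add(Mul(Mul(Add(65, Mul(I, Pow(23, Rational(1, 2)))), Pow(113, -1)), -4), 91) = Add(Mul(Mul(Add(65, Mul(I, Pow(23, Rational(1, 2)))), Rational(1, 113)), -4), 91) = Add(Mul(Add(Rational(65, 113), Mul(Rational(1, 113), I, Pow(23, Rational(1, 2)))), -4), 91) = Add(Add(Rational(-260, 113), Mul(Rational(-4, 113), I, Pow(23, Rational(1, 2)))), 91) = Add(Rational(10023, 113), Mul(Rational(-4, 113), I, Pow(23, Rational(1, 2))))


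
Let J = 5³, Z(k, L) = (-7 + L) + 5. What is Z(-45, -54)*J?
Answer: -7000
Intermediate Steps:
Z(k, L) = -2 + L
J = 125
Z(-45, -54)*J = (-2 - 54)*125 = -56*125 = -7000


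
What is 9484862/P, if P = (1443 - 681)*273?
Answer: 4742431/104013 ≈ 45.595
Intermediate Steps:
P = 208026 (P = 762*273 = 208026)
9484862/P = 9484862/208026 = 9484862*(1/208026) = 4742431/104013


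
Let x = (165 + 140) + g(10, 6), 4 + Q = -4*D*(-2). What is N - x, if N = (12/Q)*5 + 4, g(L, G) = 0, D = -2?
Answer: -304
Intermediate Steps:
Q = -20 (Q = -4 - 4*(-2)*(-2) = -4 + 8*(-2) = -4 - 16 = -20)
x = 305 (x = (165 + 140) + 0 = 305 + 0 = 305)
N = 1 (N = (12/(-20))*5 + 4 = (12*(-1/20))*5 + 4 = -⅗*5 + 4 = -3 + 4 = 1)
N - x = 1 - 1*305 = 1 - 305 = -304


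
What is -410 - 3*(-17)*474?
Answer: 23764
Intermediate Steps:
-410 - 3*(-17)*474 = -410 + 51*474 = -410 + 24174 = 23764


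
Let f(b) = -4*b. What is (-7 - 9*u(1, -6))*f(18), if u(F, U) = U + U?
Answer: -7272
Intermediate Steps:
u(F, U) = 2*U
(-7 - 9*u(1, -6))*f(18) = (-7 - 18*(-6))*(-4*18) = (-7 - 9*(-12))*(-72) = (-7 + 108)*(-72) = 101*(-72) = -7272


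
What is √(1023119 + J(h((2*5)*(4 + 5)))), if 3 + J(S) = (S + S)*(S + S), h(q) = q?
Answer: 2*√263879 ≈ 1027.4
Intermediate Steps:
J(S) = -3 + 4*S² (J(S) = -3 + (S + S)*(S + S) = -3 + (2*S)*(2*S) = -3 + 4*S²)
√(1023119 + J(h((2*5)*(4 + 5)))) = √(1023119 + (-3 + 4*((2*5)*(4 + 5))²)) = √(1023119 + (-3 + 4*(10*9)²)) = √(1023119 + (-3 + 4*90²)) = √(1023119 + (-3 + 4*8100)) = √(1023119 + (-3 + 32400)) = √(1023119 + 32397) = √1055516 = 2*√263879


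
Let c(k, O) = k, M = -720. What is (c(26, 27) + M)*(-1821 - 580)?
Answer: 1666294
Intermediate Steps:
(c(26, 27) + M)*(-1821 - 580) = (26 - 720)*(-1821 - 580) = -694*(-2401) = 1666294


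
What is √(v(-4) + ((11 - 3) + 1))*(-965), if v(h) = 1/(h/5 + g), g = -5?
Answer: -15440*√29/29 ≈ -2867.1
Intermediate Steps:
v(h) = 1/(-5 + h/5) (v(h) = 1/(h/5 - 5) = 1/(-5 + h/5))
√(v(-4) + ((11 - 3) + 1))*(-965) = √(5/(-25 - 4) + ((11 - 3) + 1))*(-965) = √(5/(-29) + (8 + 1))*(-965) = √(5*(-1/29) + 9)*(-965) = √(-5/29 + 9)*(-965) = √(256/29)*(-965) = (16*√29/29)*(-965) = -15440*√29/29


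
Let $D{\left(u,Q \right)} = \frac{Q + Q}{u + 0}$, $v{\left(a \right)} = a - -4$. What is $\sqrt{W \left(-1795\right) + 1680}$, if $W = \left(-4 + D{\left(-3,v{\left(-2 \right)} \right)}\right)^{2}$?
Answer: $\frac{20 i \sqrt{1111}}{3} \approx 222.21 i$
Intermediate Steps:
$v{\left(a \right)} = 4 + a$ ($v{\left(a \right)} = a + 4 = 4 + a$)
$D{\left(u,Q \right)} = \frac{2 Q}{u}$
$W = \frac{256}{9}$ ($W = \left(-4 + \frac{2 \left(4 - 2\right)}{-3}\right)^{2} = \left(-4 + 2 \cdot 2 \left(- \frac{1}{3}\right)\right)^{2} = \left(-4 - \frac{4}{3}\right)^{2} = \left(- \frac{16}{3}\right)^{2} = \frac{256}{9} \approx 28.444$)
$\sqrt{W \left(-1795\right) + 1680} = \sqrt{\frac{256}{9} \left(-1795\right) + 1680} = \sqrt{- \frac{459520}{9} + 1680} = \sqrt{- \frac{444400}{9}} = \frac{20 i \sqrt{1111}}{3}$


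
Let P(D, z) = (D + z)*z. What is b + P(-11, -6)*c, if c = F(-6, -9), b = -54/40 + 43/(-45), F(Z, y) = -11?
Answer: -40475/36 ≈ -1124.3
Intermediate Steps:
P(D, z) = z*(D + z)
b = -83/36 (b = -54*1/40 + 43*(-1/45) = -27/20 - 43/45 = -83/36 ≈ -2.3056)
c = -11
b + P(-11, -6)*c = -83/36 - 6*(-11 - 6)*(-11) = -83/36 - 6*(-17)*(-11) = -83/36 + 102*(-11) = -83/36 - 1122 = -40475/36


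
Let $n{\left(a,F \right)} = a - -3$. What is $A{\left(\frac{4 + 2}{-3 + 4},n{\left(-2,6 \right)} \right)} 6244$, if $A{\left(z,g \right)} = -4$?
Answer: $-24976$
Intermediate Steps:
$n{\left(a,F \right)} = 3 + a$ ($n{\left(a,F \right)} = a + 3 = 3 + a$)
$A{\left(\frac{4 + 2}{-3 + 4},n{\left(-2,6 \right)} \right)} 6244 = \left(-4\right) 6244 = -24976$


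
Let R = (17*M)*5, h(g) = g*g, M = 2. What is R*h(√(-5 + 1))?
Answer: -680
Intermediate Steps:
h(g) = g²
R = 170 (R = (17*2)*5 = 34*5 = 170)
R*h(√(-5 + 1)) = 170*(√(-5 + 1))² = 170*(√(-4))² = 170*(2*I)² = 170*(-4) = -680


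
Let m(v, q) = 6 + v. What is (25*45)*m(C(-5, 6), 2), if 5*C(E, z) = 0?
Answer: 6750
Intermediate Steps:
C(E, z) = 0 (C(E, z) = (1/5)*0 = 0)
(25*45)*m(C(-5, 6), 2) = (25*45)*(6 + 0) = 1125*6 = 6750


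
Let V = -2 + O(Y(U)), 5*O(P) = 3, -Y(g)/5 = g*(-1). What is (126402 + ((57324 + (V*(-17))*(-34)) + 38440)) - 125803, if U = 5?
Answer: 477769/5 ≈ 95554.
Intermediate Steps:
Y(g) = 5*g (Y(g) = -5*g*(-1) = -(-5)*g = 5*g)
O(P) = ⅗ (O(P) = (⅕)*3 = ⅗)
V = -7/5 (V = -2 + ⅗ = -7/5 ≈ -1.4000)
(126402 + ((57324 + (V*(-17))*(-34)) + 38440)) - 125803 = (126402 + ((57324 - 7/5*(-17)*(-34)) + 38440)) - 125803 = (126402 + ((57324 + (119/5)*(-34)) + 38440)) - 125803 = (126402 + ((57324 - 4046/5) + 38440)) - 125803 = (126402 + (282574/5 + 38440)) - 125803 = (126402 + 474774/5) - 125803 = 1106784/5 - 125803 = 477769/5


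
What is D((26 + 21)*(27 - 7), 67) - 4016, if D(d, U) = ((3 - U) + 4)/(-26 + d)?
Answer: -1835342/457 ≈ -4016.1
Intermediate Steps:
D(d, U) = (7 - U)/(-26 + d)
D((26 + 21)*(27 - 7), 67) - 4016 = (7 - 1*67)/(-26 + (26 + 21)*(27 - 7)) - 4016 = (7 - 67)/(-26 + 47*20) - 4016 = -60/(-26 + 940) - 4016 = -60/914 - 4016 = (1/914)*(-60) - 4016 = -30/457 - 4016 = -1835342/457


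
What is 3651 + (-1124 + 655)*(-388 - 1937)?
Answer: 1094076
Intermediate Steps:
3651 + (-1124 + 655)*(-388 - 1937) = 3651 - 469*(-2325) = 3651 + 1090425 = 1094076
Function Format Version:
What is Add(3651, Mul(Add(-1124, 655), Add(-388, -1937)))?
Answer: 1094076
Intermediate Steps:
Add(3651, Mul(Add(-1124, 655), Add(-388, -1937))) = Add(3651, Mul(-469, -2325)) = Add(3651, 1090425) = 1094076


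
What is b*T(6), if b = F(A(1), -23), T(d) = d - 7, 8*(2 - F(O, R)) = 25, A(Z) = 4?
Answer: 9/8 ≈ 1.1250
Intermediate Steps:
F(O, R) = -9/8 (F(O, R) = 2 - ⅛*25 = 2 - 25/8 = -9/8)
T(d) = -7 + d
b = -9/8 ≈ -1.1250
b*T(6) = -9*(-7 + 6)/8 = -9/8*(-1) = 9/8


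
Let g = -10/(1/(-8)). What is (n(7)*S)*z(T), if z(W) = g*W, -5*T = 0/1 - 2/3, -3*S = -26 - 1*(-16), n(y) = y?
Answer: 2240/9 ≈ 248.89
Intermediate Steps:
S = 10/3 (S = -(-26 - 1*(-16))/3 = -(-26 + 16)/3 = -⅓*(-10) = 10/3 ≈ 3.3333)
T = 2/15 (T = -(0/1 - 2/3)/5 = -(0*1 - 2*⅓)/5 = -(0 - ⅔)/5 = -⅕*(-⅔) = 2/15 ≈ 0.13333)
g = 80 (g = -10/(-⅛) = -10*(-8) = 80)
z(W) = 80*W
(n(7)*S)*z(T) = (7*(10/3))*(80*(2/15)) = (70/3)*(32/3) = 2240/9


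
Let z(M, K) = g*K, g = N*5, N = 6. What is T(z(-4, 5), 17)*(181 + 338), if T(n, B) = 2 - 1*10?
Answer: -4152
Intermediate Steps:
g = 30 (g = 6*5 = 30)
z(M, K) = 30*K
T(n, B) = -8 (T(n, B) = 2 - 10 = -8)
T(z(-4, 5), 17)*(181 + 338) = -8*(181 + 338) = -8*519 = -4152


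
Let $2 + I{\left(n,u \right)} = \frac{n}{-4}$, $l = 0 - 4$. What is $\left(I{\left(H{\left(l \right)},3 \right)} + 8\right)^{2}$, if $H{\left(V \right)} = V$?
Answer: $49$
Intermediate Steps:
$l = -4$ ($l = 0 - 4 = -4$)
$I{\left(n,u \right)} = -2 - \frac{n}{4}$ ($I{\left(n,u \right)} = -2 + \frac{n}{-4} = -2 + n \left(- \frac{1}{4}\right) = -2 - \frac{n}{4}$)
$\left(I{\left(H{\left(l \right)},3 \right)} + 8\right)^{2} = \left(\left(-2 - -1\right) + 8\right)^{2} = \left(\left(-2 + 1\right) + 8\right)^{2} = \left(-1 + 8\right)^{2} = 7^{2} = 49$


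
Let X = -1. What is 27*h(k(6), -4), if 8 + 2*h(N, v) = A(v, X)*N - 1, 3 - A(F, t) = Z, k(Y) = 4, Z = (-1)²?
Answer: -27/2 ≈ -13.500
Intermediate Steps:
Z = 1
A(F, t) = 2 (A(F, t) = 3 - 1*1 = 3 - 1 = 2)
h(N, v) = -9/2 + N (h(N, v) = -4 + (2*N - 1)/2 = -4 + (-1 + 2*N)/2 = -4 + (-½ + N) = -9/2 + N)
27*h(k(6), -4) = 27*(-9/2 + 4) = 27*(-½) = -27/2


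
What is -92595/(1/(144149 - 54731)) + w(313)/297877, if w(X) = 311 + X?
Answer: -2466320195435046/297877 ≈ -8.2797e+9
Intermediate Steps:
-92595/(1/(144149 - 54731)) + w(313)/297877 = -92595/(1/(144149 - 54731)) + (311 + 313)/297877 = -92595/(1/89418) + 624*(1/297877) = -92595/1/89418 + 624/297877 = -92595*89418 + 624/297877 = -8279659710 + 624/297877 = -2466320195435046/297877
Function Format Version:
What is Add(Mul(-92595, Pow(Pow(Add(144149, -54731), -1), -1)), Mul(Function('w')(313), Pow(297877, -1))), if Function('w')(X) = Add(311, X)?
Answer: Rational(-2466320195435046, 297877) ≈ -8.2797e+9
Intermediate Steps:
Add(Mul(-92595, Pow(Pow(Add(144149, -54731), -1), -1)), Mul(Function('w')(313), Pow(297877, -1))) = Add(Mul(-92595, Pow(Pow(Add(144149, -54731), -1), -1)), Mul(Add(311, 313), Pow(297877, -1))) = Add(Mul(-92595, Pow(Pow(89418, -1), -1)), Mul(624, Rational(1, 297877))) = Add(Mul(-92595, Pow(Rational(1, 89418), -1)), Rational(624, 297877)) = Add(Mul(-92595, 89418), Rational(624, 297877)) = Add(-8279659710, Rational(624, 297877)) = Rational(-2466320195435046, 297877)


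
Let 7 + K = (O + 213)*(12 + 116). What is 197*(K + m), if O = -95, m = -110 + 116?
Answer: 2975291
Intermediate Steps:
m = 6
K = 15097 (K = -7 + (-95 + 213)*(12 + 116) = -7 + 118*128 = -7 + 15104 = 15097)
197*(K + m) = 197*(15097 + 6) = 197*15103 = 2975291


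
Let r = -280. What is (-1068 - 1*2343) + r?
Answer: -3691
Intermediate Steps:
(-1068 - 1*2343) + r = (-1068 - 1*2343) - 280 = (-1068 - 2343) - 280 = -3411 - 280 = -3691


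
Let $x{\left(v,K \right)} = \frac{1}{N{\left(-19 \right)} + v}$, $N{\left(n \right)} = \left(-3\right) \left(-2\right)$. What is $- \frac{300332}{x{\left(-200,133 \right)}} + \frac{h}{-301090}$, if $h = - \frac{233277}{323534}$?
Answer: $\frac{5675702156867713757}{97412852060} \approx 5.8264 \cdot 10^{7}$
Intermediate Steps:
$N{\left(n \right)} = 6$
$h = - \frac{233277}{323534}$ ($h = \left(-233277\right) \frac{1}{323534} = - \frac{233277}{323534} \approx -0.72103$)
$x{\left(v,K \right)} = \frac{1}{6 + v}$
$- \frac{300332}{x{\left(-200,133 \right)}} + \frac{h}{-301090} = - \frac{300332}{\frac{1}{6 - 200}} - \frac{233277}{323534 \left(-301090\right)} = - \frac{300332}{\frac{1}{-194}} - - \frac{233277}{97412852060} = - \frac{300332}{- \frac{1}{194}} + \frac{233277}{97412852060} = \left(-300332\right) \left(-194\right) + \frac{233277}{97412852060} = 58264408 + \frac{233277}{97412852060} = \frac{5675702156867713757}{97412852060}$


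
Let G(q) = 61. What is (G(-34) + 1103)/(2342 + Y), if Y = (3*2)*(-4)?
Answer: 582/1159 ≈ 0.50216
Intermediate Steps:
Y = -24 (Y = 6*(-4) = -24)
(G(-34) + 1103)/(2342 + Y) = (61 + 1103)/(2342 - 24) = 1164/2318 = 1164*(1/2318) = 582/1159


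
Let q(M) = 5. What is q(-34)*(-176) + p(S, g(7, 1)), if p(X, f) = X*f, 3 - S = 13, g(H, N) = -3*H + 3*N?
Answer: -700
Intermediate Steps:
S = -10 (S = 3 - 1*13 = 3 - 13 = -10)
q(-34)*(-176) + p(S, g(7, 1)) = 5*(-176) - 10*(-3*7 + 3*1) = -880 - 10*(-21 + 3) = -880 - 10*(-18) = -880 + 180 = -700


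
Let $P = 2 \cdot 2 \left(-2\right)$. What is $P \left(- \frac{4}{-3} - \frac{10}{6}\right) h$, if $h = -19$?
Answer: $- \frac{152}{3} \approx -50.667$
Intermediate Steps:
$P = -8$ ($P = 4 \left(-2\right) = -8$)
$P \left(- \frac{4}{-3} - \frac{10}{6}\right) h = - 8 \left(- \frac{4}{-3} - \frac{10}{6}\right) \left(-19\right) = - 8 \left(\left(-4\right) \left(- \frac{1}{3}\right) - \frac{5}{3}\right) \left(-19\right) = - 8 \left(\frac{4}{3} - \frac{5}{3}\right) \left(-19\right) = \left(-8\right) \left(- \frac{1}{3}\right) \left(-19\right) = \frac{8}{3} \left(-19\right) = - \frac{152}{3}$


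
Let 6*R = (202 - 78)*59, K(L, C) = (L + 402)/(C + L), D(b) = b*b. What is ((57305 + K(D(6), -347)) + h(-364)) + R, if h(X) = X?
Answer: 54262277/933 ≈ 58159.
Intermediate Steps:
D(b) = b²
K(L, C) = (402 + L)/(C + L)
R = 3658/3 (R = ((202 - 78)*59)/6 = (124*59)/6 = (⅙)*7316 = 3658/3 ≈ 1219.3)
((57305 + K(D(6), -347)) + h(-364)) + R = ((57305 + (402 + 6²)/(-347 + 6²)) - 364) + 3658/3 = ((57305 + (402 + 36)/(-347 + 36)) - 364) + 3658/3 = ((57305 + 438/(-311)) - 364) + 3658/3 = ((57305 - 1/311*438) - 364) + 3658/3 = ((57305 - 438/311) - 364) + 3658/3 = (17821417/311 - 364) + 3658/3 = 17708213/311 + 3658/3 = 54262277/933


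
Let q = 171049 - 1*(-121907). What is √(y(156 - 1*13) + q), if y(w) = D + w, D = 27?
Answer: √293126 ≈ 541.41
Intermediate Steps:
y(w) = 27 + w
q = 292956 (q = 171049 + 121907 = 292956)
√(y(156 - 1*13) + q) = √((27 + (156 - 1*13)) + 292956) = √((27 + (156 - 13)) + 292956) = √((27 + 143) + 292956) = √(170 + 292956) = √293126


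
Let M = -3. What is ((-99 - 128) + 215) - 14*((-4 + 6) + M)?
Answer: 2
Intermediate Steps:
((-99 - 128) + 215) - 14*((-4 + 6) + M) = ((-99 - 128) + 215) - 14*((-4 + 6) - 3) = (-227 + 215) - 14*(2 - 3) = -12 - 14*(-1) = -12 + 14 = 2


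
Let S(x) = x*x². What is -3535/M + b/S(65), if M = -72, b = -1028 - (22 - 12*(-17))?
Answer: 970709087/19773000 ≈ 49.093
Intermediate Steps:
S(x) = x³
b = -1254 (b = -1028 - (22 + 204) = -1028 - 1*226 = -1028 - 226 = -1254)
-3535/M + b/S(65) = -3535/(-72) - 1254/(65³) = -3535*(-1/72) - 1254/274625 = 3535/72 - 1254*1/274625 = 3535/72 - 1254/274625 = 970709087/19773000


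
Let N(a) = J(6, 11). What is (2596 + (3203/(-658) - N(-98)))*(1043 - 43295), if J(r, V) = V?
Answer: -5123740086/47 ≈ -1.0902e+8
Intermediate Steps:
N(a) = 11
(2596 + (3203/(-658) - N(-98)))*(1043 - 43295) = (2596 + (3203/(-658) - 1*11))*(1043 - 43295) = (2596 + (3203*(-1/658) - 11))*(-42252) = (2596 + (-3203/658 - 11))*(-42252) = (2596 - 10441/658)*(-42252) = (1697727/658)*(-42252) = -5123740086/47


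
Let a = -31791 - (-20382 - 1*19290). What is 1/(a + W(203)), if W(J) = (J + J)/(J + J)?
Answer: 1/7882 ≈ 0.00012687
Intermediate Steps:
W(J) = 1 (W(J) = (2*J)/((2*J)) = (2*J)*(1/(2*J)) = 1)
a = 7881 (a = -31791 - (-20382 - 19290) = -31791 - 1*(-39672) = -31791 + 39672 = 7881)
1/(a + W(203)) = 1/(7881 + 1) = 1/7882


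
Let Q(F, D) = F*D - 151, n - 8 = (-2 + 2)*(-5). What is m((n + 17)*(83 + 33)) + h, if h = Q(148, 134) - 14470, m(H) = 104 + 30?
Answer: 5345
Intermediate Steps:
n = 8 (n = 8 + (-2 + 2)*(-5) = 8 + 0*(-5) = 8 + 0 = 8)
Q(F, D) = -151 + D*F (Q(F, D) = D*F - 151 = -151 + D*F)
m(H) = 134
h = 5211 (h = (-151 + 134*148) - 14470 = (-151 + 19832) - 14470 = 19681 - 14470 = 5211)
m((n + 17)*(83 + 33)) + h = 134 + 5211 = 5345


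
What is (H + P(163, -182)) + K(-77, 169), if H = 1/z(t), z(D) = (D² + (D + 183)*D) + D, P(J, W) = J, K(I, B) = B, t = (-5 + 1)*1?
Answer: 233727/704 ≈ 332.00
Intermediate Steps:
t = -4 (t = -4*1 = -4)
z(D) = D + D² + D*(183 + D) (z(D) = (D² + (183 + D)*D) + D = (D² + D*(183 + D)) + D = D + D² + D*(183 + D))
H = -1/704 (H = 1/(2*(-4)*(92 - 4)) = 1/(2*(-4)*88) = 1/(-704) = -1/704 ≈ -0.0014205)
(H + P(163, -182)) + K(-77, 169) = (-1/704 + 163) + 169 = 114751/704 + 169 = 233727/704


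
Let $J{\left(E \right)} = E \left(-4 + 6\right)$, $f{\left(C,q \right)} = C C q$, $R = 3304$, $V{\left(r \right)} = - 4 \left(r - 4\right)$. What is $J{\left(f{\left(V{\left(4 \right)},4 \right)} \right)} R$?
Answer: $0$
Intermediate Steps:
$V{\left(r \right)} = 16 - 4 r$ ($V{\left(r \right)} = - 4 \left(-4 + r\right) = 16 - 4 r$)
$f{\left(C,q \right)} = q C^{2}$ ($f{\left(C,q \right)} = C^{2} q = q C^{2}$)
$J{\left(E \right)} = 2 E$ ($J{\left(E \right)} = E 2 = 2 E$)
$J{\left(f{\left(V{\left(4 \right)},4 \right)} \right)} R = 2 \cdot 4 \left(16 - 16\right)^{2} \cdot 3304 = 2 \cdot 4 \cdot 0^{2} \cdot 3304 = 2 \cdot 4 \cdot 0 \cdot 3304 = 2 \cdot 0 \cdot 3304 = 0 \cdot 3304 = 0$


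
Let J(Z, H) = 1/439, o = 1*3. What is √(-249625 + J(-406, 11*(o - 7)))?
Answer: I*√48107979186/439 ≈ 499.63*I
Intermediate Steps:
o = 3
J(Z, H) = 1/439
√(-249625 + J(-406, 11*(o - 7))) = √(-249625 + 1/439) = √(-109585374/439) = I*√48107979186/439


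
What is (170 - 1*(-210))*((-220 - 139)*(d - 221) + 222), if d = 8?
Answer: 29141820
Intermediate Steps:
(170 - 1*(-210))*((-220 - 139)*(d - 221) + 222) = (170 - 1*(-210))*((-220 - 139)*(8 - 221) + 222) = (170 + 210)*(-359*(-213) + 222) = 380*(76467 + 222) = 380*76689 = 29141820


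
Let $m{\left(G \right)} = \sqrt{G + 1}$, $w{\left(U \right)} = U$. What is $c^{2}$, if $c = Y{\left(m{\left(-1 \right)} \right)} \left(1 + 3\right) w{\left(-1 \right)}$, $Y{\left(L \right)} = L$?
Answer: $0$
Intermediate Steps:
$m{\left(G \right)} = \sqrt{1 + G}$
$c = 0$ ($c = \sqrt{1 - 1} \left(1 + 3\right) \left(-1\right) = \sqrt{0} \cdot 4 \left(-1\right) = 0 \cdot 4 \left(-1\right) = 0 \left(-1\right) = 0$)
$c^{2} = 0^{2} = 0$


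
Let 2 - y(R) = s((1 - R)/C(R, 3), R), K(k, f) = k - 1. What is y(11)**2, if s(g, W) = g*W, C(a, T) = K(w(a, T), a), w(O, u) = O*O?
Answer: 1225/144 ≈ 8.5069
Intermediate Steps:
w(O, u) = O**2
K(k, f) = -1 + k
C(a, T) = -1 + a**2
s(g, W) = W*g
y(R) = 2 - R*(1 - R)/(-1 + R**2)
y(11)**2 = ((2 + 3*11)/(1 + 11))**2 = ((2 + 33)/12)**2 = ((1/12)*35)**2 = (35/12)**2 = 1225/144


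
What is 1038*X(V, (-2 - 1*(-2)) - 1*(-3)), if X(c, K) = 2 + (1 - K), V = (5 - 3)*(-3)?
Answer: 0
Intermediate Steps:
V = -6 (V = 2*(-3) = -6)
X(c, K) = 3 - K
1038*X(V, (-2 - 1*(-2)) - 1*(-3)) = 1038*(3 - ((-2 - 1*(-2)) - 1*(-3))) = 1038*(3 - ((-2 + 2) + 3)) = 1038*(3 - (0 + 3)) = 1038*(3 - 1*3) = 1038*(3 - 3) = 1038*0 = 0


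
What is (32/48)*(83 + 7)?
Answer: 60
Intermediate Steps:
(32/48)*(83 + 7) = (32*(1/48))*90 = (⅔)*90 = 60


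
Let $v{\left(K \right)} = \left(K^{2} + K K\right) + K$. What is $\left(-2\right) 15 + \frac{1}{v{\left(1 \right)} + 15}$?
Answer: $- \frac{539}{18} \approx -29.944$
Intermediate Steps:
$v{\left(K \right)} = K + 2 K^{2}$ ($v{\left(K \right)} = \left(K^{2} + K^{2}\right) + K = 2 K^{2} + K = K + 2 K^{2}$)
$\left(-2\right) 15 + \frac{1}{v{\left(1 \right)} + 15} = \left(-2\right) 15 + \frac{1}{1 \left(1 + 2 \cdot 1\right) + 15} = -30 + \frac{1}{1 \left(1 + 2\right) + 15} = -30 + \frac{1}{1 \cdot 3 + 15} = -30 + \frac{1}{3 + 15} = -30 + \frac{1}{18} = - \frac{539}{18}$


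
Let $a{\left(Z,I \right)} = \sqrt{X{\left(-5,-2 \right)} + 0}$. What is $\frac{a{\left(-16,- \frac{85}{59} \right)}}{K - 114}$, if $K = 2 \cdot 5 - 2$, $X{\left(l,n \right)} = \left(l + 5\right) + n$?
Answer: $- \frac{i \sqrt{2}}{106} \approx - 0.013342 i$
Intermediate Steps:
$X{\left(l,n \right)} = 5 + l + n$ ($X{\left(l,n \right)} = \left(5 + l\right) + n = 5 + l + n$)
$a{\left(Z,I \right)} = i \sqrt{2}$ ($a{\left(Z,I \right)} = \sqrt{\left(5 - 5 - 2\right) + 0} = \sqrt{-2 + 0} = \sqrt{-2} = i \sqrt{2}$)
$K = 8$ ($K = 10 - 2 = 8$)
$\frac{a{\left(-16,- \frac{85}{59} \right)}}{K - 114} = \frac{i \sqrt{2}}{8 - 114} = \frac{i \sqrt{2}}{-106} = i \sqrt{2} \left(- \frac{1}{106}\right) = - \frac{i \sqrt{2}}{106}$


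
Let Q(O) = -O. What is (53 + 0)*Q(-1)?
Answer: 53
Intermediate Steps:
(53 + 0)*Q(-1) = (53 + 0)*(-1*(-1)) = 53*1 = 53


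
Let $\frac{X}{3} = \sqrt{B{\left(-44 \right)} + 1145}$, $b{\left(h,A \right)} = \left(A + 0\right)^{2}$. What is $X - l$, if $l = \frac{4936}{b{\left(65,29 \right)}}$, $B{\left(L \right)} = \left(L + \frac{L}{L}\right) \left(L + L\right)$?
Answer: $- \frac{4936}{841} + 3 \sqrt{4929} \approx 204.75$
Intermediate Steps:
$b{\left(h,A \right)} = A^{2}$
$B{\left(L \right)} = 2 L \left(1 + L\right)$ ($B{\left(L \right)} = \left(L + 1\right) 2 L = \left(1 + L\right) 2 L = 2 L \left(1 + L\right)$)
$l = \frac{4936}{841}$ ($l = \frac{4936}{29^{2}} = \frac{4936}{841} \approx 5.8692$)
$X = 3 \sqrt{4929}$ ($X = 3 \sqrt{2 \left(-44\right) \left(1 - 44\right) + 1145} = 3 \sqrt{2 \left(-44\right) \left(-43\right) + 1145} = 3 \sqrt{3784 + 1145} = 3 \sqrt{4929} \approx 210.62$)
$X - l = 3 \sqrt{4929} - \frac{4936}{841} = - \frac{4936}{841} + 3 \sqrt{4929}$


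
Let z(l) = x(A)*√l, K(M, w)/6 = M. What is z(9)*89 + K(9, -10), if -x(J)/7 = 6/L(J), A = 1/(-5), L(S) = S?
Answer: 56124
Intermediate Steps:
A = -⅕ ≈ -0.20000
K(M, w) = 6*M
x(J) = -42/J
z(l) = 210*√l (z(l) = (-42/(-⅕))*√l = (-42*(-5))*√l = 210*√l)
z(9)*89 + K(9, -10) = (210*√9)*89 + 6*9 = (210*3)*89 + 54 = 630*89 + 54 = 56070 + 54 = 56124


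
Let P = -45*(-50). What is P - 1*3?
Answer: 2247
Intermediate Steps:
P = 2250
P - 1*3 = 2250 - 1*3 = 2250 - 3 = 2247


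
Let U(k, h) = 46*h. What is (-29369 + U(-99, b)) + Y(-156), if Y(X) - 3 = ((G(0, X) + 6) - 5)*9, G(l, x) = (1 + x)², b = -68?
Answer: 183740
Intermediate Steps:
Y(X) = 12 + 9*(1 + X)² (Y(X) = 3 + (((1 + X)² + 6) - 5)*9 = 3 + ((6 + (1 + X)²) - 5)*9 = 3 + (1 + (1 + X)²)*9 = 3 + (9 + 9*(1 + X)²) = 12 + 9*(1 + X)²)
(-29369 + U(-99, b)) + Y(-156) = (-29369 + 46*(-68)) + (12 + 9*(1 - 156)²) = (-29369 - 3128) + (12 + 9*(-155)²) = -32497 + (12 + 9*24025) = -32497 + (12 + 216225) = -32497 + 216237 = 183740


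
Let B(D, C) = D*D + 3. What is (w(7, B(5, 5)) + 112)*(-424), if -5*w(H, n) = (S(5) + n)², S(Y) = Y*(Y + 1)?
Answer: 1188896/5 ≈ 2.3778e+5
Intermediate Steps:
S(Y) = Y*(1 + Y)
B(D, C) = 3 + D² (B(D, C) = D² + 3 = 3 + D²)
w(H, n) = -(30 + n)²/5 (w(H, n) = -(5*(1 + 5) + n)²/5 = -(5*6 + n)²/5 = -(30 + n)²/5)
(w(7, B(5, 5)) + 112)*(-424) = (-(30 + (3 + 5²))²/5 + 112)*(-424) = (-(30 + (3 + 25))²/5 + 112)*(-424) = (-(30 + 28)²/5 + 112)*(-424) = (-⅕*58² + 112)*(-424) = (-⅕*3364 + 112)*(-424) = (-3364/5 + 112)*(-424) = -2804/5*(-424) = 1188896/5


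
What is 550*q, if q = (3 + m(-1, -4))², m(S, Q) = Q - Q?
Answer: 4950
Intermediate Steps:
m(S, Q) = 0
q = 9 (q = (3 + 0)² = 3² = 9)
550*q = 550*9 = 4950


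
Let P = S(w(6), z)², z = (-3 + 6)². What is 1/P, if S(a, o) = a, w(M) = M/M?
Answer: 1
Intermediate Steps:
z = 9 (z = 3² = 9)
w(M) = 1
P = 1 (P = 1² = 1)
1/P = 1/1 = 1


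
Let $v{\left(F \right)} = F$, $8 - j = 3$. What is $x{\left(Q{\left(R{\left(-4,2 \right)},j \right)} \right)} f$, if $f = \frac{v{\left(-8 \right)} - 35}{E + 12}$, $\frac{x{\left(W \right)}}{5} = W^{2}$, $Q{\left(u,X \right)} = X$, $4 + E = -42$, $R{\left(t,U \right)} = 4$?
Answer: $\frac{5375}{34} \approx 158.09$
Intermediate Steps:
$j = 5$ ($j = 8 - 3 = 5$)
$E = -46$ ($E = -4 - 42 = -46$)
$x{\left(W \right)} = 5 W^{2}$
$f = \frac{43}{34}$ ($f = \frac{-8 - 35}{-46 + 12} = - \frac{43}{-34} = \left(-43\right) \left(- \frac{1}{34}\right) = \frac{43}{34} \approx 1.2647$)
$x{\left(Q{\left(R{\left(-4,2 \right)},j \right)} \right)} f = 5 \cdot 5^{2} \cdot \frac{43}{34} = 5 \cdot 25 \cdot \frac{43}{34} = 125 \cdot \frac{43}{34} = \frac{5375}{34}$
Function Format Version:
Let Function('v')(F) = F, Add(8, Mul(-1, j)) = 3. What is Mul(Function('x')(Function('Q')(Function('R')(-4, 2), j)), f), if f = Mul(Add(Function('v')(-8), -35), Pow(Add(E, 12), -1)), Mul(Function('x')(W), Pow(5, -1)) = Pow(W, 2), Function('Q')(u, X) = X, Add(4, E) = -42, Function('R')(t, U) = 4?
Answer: Rational(5375, 34) ≈ 158.09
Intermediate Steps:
j = 5 (j = Add(8, Mul(-1, 3)) = Add(8, -3) = 5)
E = -46 (E = Add(-4, -42) = -46)
Function('x')(W) = Mul(5, Pow(W, 2))
f = Rational(43, 34) (f = Mul(Add(-8, -35), Pow(Add(-46, 12), -1)) = Mul(-43, Pow(-34, -1)) = Mul(-43, Rational(-1, 34)) = Rational(43, 34) ≈ 1.2647)
Mul(Function('x')(Function('Q')(Function('R')(-4, 2), j)), f) = Mul(Mul(5, Pow(5, 2)), Rational(43, 34)) = Mul(Mul(5, 25), Rational(43, 34)) = Mul(125, Rational(43, 34)) = Rational(5375, 34)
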